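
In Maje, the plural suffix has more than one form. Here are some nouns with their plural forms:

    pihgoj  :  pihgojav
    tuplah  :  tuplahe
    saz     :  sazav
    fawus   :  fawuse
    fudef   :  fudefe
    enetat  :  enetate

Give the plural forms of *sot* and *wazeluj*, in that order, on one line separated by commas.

sote, wazelujav

Looking at the final consonant of each stem: -e when the stem ends in a voiceless consonant (*tuplah*, *fawus*, *fudef*, *enetat*); -av when the stem ends in a voiced consonant (*pihgoj*, *saz*).
*sot*: final consonant = /t/, voiceless → -e → *sote*.
*wazeluj*: final consonant = /j/, voiced → -av → *wazelujav*.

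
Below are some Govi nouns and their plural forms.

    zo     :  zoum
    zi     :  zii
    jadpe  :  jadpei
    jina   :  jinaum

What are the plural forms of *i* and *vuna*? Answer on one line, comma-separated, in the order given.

Looking at the last vowel of each stem: -i when the last vowel of the stem is a front vowel (*zi*, *jadpe*); -um when the last vowel of the stem is a back vowel (*zo*, *jina*).
*i* — last vowel /i/ (a front vowel) → -i → *ii*.
*vuna* — last vowel /a/ (a back vowel) → -um → *vunaum*.

ii, vunaum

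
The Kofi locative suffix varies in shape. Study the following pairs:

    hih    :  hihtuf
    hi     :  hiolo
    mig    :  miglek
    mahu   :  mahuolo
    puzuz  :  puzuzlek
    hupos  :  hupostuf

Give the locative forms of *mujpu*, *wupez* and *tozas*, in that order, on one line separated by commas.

The suffix is conditioned by the final sound: -tuf when the stem ends in a voiceless consonant (*hih*, *hupos*); -lek when the stem ends in a voiced consonant (*mig*, *puzuz*); -olo when the stem ends in a vowel (*hi*, *mahu*).
*mujpu* — final sound /u/ (a vowel) → -olo → *mujpuolo*.
Since the final sound of *wupez* is /z/ (a voiced consonant), it takes -lek, giving *wupezlek*.
*tozas*: final sound = /s/, a voiceless consonant → -tuf → *tozastuf*.

mujpuolo, wupezlek, tozastuf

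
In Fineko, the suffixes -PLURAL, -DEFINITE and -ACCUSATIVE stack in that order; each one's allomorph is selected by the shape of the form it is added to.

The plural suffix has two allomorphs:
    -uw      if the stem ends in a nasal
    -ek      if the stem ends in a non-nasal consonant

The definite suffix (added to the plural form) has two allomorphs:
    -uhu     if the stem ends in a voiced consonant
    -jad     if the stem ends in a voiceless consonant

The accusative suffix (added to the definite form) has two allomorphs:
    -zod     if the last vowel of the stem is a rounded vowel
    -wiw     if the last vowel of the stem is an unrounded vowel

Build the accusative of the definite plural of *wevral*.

wevralekjadwiw

Since the final consonant of *wevral* is /l/ (non-nasal), it takes -ek, giving *wevralek*.
Since the final consonant of the plural form *wevralek* is /k/ (voiceless), it takes -jad, giving *wevralekjad*.
The last vowel of the definite form *wevralekjad* is /a/, which is an unrounded vowel, so the accusative suffix is -wiw, giving *wevralekjadwiw*.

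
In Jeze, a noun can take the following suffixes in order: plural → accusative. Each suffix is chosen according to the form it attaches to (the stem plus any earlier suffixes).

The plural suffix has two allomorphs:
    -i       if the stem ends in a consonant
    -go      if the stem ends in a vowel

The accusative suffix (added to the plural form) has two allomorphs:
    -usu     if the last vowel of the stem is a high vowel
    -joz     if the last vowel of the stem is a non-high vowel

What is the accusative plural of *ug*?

Since the final sound of *ug* is /g/ (a consonant), it takes -i, giving *ugi*.
The plural form *ugi* — last vowel /i/ (a high vowel) → -usu → *ugiusu*.

ugiusu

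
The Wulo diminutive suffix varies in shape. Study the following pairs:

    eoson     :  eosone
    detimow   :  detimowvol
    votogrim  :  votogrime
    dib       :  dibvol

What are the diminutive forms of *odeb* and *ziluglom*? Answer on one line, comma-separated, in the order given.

The suffix is conditioned by the final consonant: -e when the stem ends in a nasal (*eoson*, *votogrim*); -vol when the stem ends in a non-nasal consonant (*detimow*, *dib*).
*odeb*: final consonant = /b/, non-nasal → -vol → *odebvol*.
*ziluglom* — final consonant /m/ (a nasal) → -e → *ziluglome*.

odebvol, ziluglome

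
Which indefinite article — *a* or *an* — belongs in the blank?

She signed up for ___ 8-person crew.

The indefinite article is chosen by the initial *sound* of the following word, not its spelling.
The number *8* is spoken "eight", beginning with /eɪt/ — a vowel sound.
So the article is *an*: She signed up for an 8-person crew.

an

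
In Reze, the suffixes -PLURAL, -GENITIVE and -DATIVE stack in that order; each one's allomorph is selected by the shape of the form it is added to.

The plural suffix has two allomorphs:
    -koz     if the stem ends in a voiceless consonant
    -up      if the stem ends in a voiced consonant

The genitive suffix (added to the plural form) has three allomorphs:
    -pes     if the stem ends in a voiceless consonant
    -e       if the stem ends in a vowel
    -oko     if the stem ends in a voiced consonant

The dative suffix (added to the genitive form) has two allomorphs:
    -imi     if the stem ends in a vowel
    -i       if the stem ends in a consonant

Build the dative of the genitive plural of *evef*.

evefkozokoimi

*evef* — final consonant /f/ (voiceless) → -koz → *evefkoz*.
Since the final sound of the plural form *evefkoz* is /z/ (a voiced consonant), it takes -oko, giving *evefkozoko*.
The genitive form *evefkozoko*: final sound = /o/, a vowel → -imi → *evefkozokoimi*.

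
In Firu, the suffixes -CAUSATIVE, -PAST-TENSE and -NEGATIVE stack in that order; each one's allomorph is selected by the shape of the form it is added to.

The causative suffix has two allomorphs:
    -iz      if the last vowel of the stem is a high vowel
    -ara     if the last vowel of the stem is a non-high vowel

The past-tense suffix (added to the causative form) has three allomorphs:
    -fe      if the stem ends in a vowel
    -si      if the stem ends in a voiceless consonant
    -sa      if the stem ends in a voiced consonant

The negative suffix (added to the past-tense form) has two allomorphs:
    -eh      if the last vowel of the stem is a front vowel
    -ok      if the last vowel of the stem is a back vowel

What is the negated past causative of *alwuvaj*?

The last vowel of *alwuvaj* is /a/, which is a non-high vowel, so the causative suffix is -ara, giving *alwuvajara*.
The causative form *alwuvajara* — final sound /a/ (a vowel) → -fe → *alwuvajarafe*.
The last vowel of the past-tense form *alwuvajarafe* is /e/, which is a front vowel, so the negative suffix is -eh, giving *alwuvajarafeeh*.

alwuvajarafeeh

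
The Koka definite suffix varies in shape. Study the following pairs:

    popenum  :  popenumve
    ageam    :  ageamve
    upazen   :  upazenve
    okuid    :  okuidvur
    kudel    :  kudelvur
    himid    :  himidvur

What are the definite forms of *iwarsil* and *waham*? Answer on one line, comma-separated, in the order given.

iwarsilvur, wahamve

The suffix is conditioned by the final consonant: -ve when the stem ends in a nasal (*popenum*, *ageam*, *upazen*); -vur when the stem ends in a non-nasal consonant (*okuid*, *kudel*, *himid*).
The final consonant of *iwarsil* is /l/, which is non-nasal, so the suffix is -vur, giving *iwarsilvur*.
*waham*: final consonant = /m/, a nasal → -ve → *wahamve*.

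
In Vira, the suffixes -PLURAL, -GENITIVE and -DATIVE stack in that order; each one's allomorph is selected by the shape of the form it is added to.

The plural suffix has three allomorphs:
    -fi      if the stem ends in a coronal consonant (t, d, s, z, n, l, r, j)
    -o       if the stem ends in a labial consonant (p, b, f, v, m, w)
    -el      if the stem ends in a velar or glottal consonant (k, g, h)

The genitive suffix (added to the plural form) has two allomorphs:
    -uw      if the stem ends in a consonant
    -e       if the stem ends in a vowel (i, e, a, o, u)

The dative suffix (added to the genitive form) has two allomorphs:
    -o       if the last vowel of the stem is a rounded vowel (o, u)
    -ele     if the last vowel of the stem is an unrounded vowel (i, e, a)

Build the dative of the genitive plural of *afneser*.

afneserfieele

The final consonant of *afneser* is /r/, which is coronal, so the plural suffix is -fi, giving *afneserfi*.
The plural form *afneserfi* — final sound /i/ (a vowel) → -e → *afneserfie*.
The genitive form *afneserfie*: last vowel = /e/, an unrounded vowel → -ele → *afneserfieele*.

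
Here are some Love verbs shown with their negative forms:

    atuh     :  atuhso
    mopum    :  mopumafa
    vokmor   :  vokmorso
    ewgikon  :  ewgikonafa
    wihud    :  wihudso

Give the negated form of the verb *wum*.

wumafa

The pattern is nasality of the final consonant: -afa when the stem ends in a nasal (*mopum*, *ewgikon*); -so when the stem ends in a non-nasal consonant (*atuh*, *vokmor*, *wihud*).
Since the final consonant of *wum* is /m/ (a nasal), it takes -afa, giving *wumafa*.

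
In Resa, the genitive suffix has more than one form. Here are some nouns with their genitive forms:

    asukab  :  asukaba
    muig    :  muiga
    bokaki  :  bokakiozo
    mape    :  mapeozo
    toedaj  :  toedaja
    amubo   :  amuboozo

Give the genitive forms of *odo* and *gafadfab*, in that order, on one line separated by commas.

odoozo, gafadfaba

The suffix is conditioned by the final sound: -a when the stem ends in a consonant (*asukab*, *muig*, *toedaj*); -ozo when the stem ends in a vowel (*bokaki*, *mape*, *amubo*).
The final sound of *odo* is /o/, which is a vowel, so the suffix is -ozo, giving *odoozo*.
*gafadfab* — final sound /b/ (a consonant) → -a → *gafadfaba*.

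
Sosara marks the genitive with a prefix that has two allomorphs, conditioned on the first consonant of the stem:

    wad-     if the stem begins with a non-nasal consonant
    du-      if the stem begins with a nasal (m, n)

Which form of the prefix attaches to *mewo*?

du-

*mewo*: first consonant = /m/, a nasal → du-.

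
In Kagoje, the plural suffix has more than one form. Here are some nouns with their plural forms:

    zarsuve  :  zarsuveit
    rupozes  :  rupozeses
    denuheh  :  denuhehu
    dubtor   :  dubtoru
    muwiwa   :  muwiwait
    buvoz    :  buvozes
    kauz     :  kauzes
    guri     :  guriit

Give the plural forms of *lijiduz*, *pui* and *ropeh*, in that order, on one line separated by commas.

lijiduzes, puiit, ropehu

The suffix is conditioned by the final sound: -es when the stem ends in a sibilant (*rupozes*, *buvoz*, *kauz*); -u when the stem ends in a non-sibilant consonant (*denuheh*, *dubtor*); -it when the stem ends in a vowel (*zarsuve*, *muwiwa*, *guri*).
*lijiduz* — final sound /z/ (a sibilant) → -es → *lijiduzes*.
Since the final sound of *pui* is /i/ (a vowel), it takes -it, giving *puiit*.
*ropeh*: final sound = /h/, a non-sibilant consonant → -u → *ropehu*.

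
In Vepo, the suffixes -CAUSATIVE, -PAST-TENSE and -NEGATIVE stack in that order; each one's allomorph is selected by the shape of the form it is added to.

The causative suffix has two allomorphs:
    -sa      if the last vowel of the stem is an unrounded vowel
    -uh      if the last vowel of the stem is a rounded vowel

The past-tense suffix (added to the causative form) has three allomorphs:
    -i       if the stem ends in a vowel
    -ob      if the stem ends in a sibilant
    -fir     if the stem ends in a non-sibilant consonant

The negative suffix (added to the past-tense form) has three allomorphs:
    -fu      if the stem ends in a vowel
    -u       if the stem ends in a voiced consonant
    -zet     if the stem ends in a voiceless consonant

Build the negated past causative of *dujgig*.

dujgigsaifu

*dujgig*: last vowel = /i/, an unrounded vowel → -sa → *dujgigsa*.
Since the final sound of the causative form *dujgigsa* is /a/ (a vowel), it takes -i, giving *dujgigsai*.
The final sound of the past-tense form *dujgigsai* is /i/, which is a vowel, so the negative suffix is -fu, giving *dujgigsaifu*.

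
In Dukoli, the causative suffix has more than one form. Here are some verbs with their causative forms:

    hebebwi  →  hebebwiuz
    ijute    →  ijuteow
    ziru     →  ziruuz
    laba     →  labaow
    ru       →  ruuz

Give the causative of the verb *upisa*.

upisaow

The alternation tracks the last vowel of the stem — -uz when the last vowel of the stem is a high vowel (*hebebwi*, *ziru*, *ru*); -ow when the last vowel of the stem is a non-high vowel (*ijute*, *laba*).
The last vowel of *upisa* is /a/, which is a non-high vowel, so the suffix is -ow, giving *upisaow*.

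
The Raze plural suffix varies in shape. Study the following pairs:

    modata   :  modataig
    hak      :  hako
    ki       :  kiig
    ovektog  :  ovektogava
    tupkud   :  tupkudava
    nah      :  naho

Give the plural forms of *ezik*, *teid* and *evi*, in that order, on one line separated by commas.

eziko, teidava, eviig

Looking at the final sound of each stem: -o when the stem ends in a voiceless consonant (*hak*, *nah*); -ava when the stem ends in a voiced consonant (*ovektog*, *tupkud*); -ig when the stem ends in a vowel (*modata*, *ki*).
*ezik*: final sound = /k/, a voiceless consonant → -o → *eziko*.
*teid* — final sound /d/ (a voiced consonant) → -ava → *teidava*.
The final sound of *evi* is /i/, which is a vowel, so the suffix is -ig, giving *eviig*.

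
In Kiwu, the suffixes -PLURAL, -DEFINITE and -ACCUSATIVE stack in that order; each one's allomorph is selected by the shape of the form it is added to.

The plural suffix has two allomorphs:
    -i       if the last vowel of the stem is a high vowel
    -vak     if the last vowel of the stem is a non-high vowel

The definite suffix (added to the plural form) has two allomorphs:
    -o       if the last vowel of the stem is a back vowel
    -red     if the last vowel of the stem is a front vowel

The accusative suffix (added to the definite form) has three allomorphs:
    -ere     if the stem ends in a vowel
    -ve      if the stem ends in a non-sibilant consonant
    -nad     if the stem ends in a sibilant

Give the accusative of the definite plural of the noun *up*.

upiredve

*up* — last vowel /u/ (a high vowel) → -i → *upi*.
The plural form *upi* — last vowel /i/ (a front vowel) → -red → *upired*.
The final sound of the definite form *upired* is /d/, which is a non-sibilant consonant, so the accusative suffix is -ve, giving *upiredve*.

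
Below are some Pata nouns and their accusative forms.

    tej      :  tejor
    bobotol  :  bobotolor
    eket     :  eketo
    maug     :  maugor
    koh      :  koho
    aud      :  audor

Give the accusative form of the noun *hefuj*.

The alternation tracks the final consonant of the stem — -o when the stem ends in a voiceless consonant (*eket*, *koh*); -or when the stem ends in a voiced consonant (*tej*, *bobotol*, *maug*, *aud*).
Since the final consonant of *hefuj* is /j/ (voiced), it takes -or, giving *hefujor*.

hefujor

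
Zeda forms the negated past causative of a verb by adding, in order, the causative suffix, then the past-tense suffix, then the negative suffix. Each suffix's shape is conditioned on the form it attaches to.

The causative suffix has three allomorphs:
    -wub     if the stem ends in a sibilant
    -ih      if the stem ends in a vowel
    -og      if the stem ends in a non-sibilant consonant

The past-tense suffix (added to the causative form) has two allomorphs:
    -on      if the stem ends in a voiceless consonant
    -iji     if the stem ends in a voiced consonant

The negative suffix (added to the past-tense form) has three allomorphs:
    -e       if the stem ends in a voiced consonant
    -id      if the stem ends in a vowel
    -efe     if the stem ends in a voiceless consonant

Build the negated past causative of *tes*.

teswubijiid

Since the final sound of *tes* is /s/ (a sibilant), it takes -wub, giving *teswub*.
The final consonant of the causative form *teswub* is /b/, which is voiced, so the past-tense suffix is -iji, giving *teswubiji*.
The past-tense form *teswubiji* — final sound /i/ (a vowel) → -id → *teswubijiid*.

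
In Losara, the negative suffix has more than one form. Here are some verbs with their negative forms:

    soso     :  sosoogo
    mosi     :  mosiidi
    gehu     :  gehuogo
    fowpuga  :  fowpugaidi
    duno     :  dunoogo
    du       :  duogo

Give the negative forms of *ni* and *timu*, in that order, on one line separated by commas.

niidi, timuogo

Looking at the last vowel of each stem: -ogo when the last vowel of the stem is a rounded vowel (*soso*, *gehu*, *duno*, *du*); -idi when the last vowel of the stem is an unrounded vowel (*mosi*, *fowpuga*).
*ni*: last vowel = /i/, an unrounded vowel → -idi → *niidi*.
*timu* — last vowel /u/ (a rounded vowel) → -ogo → *timuogo*.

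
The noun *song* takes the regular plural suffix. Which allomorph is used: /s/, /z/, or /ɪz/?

The stem *song* ends in a voiced non-sibilant sound.
The plural suffix surfaces as /ɪz/ after sibilants, /s/ after other voiceless consonants, and /z/ after other voiced sounds.
So the plural -s on *song* is pronounced /z/.

/z/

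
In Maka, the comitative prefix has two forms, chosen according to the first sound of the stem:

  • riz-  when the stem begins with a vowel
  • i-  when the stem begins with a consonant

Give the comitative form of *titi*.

ititi

*titi*: first sound = /t/, a consonant → i- → *ititi*.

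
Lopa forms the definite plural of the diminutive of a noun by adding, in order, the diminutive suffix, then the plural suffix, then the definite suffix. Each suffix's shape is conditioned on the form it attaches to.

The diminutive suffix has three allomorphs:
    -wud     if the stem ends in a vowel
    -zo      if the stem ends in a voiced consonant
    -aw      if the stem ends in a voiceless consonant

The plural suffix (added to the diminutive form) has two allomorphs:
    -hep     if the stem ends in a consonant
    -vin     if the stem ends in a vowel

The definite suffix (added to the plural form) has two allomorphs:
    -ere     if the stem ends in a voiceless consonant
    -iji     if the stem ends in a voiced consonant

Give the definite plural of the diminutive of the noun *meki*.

mekiwudhepere

*meki*: final sound = /i/, a vowel → -wud → *mekiwud*.
The diminutive form *mekiwud* — final sound /d/ (a consonant) → -hep → *mekiwudhep*.
The final consonant of the plural form *mekiwudhep* is /p/, which is voiceless, so the definite suffix is -ere, giving *mekiwudhepere*.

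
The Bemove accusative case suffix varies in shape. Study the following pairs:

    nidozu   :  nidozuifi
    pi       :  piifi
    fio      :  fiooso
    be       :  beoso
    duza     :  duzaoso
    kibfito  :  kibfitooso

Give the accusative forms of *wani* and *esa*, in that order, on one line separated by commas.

waniifi, esaoso

The suffix is conditioned by the last vowel: -ifi when the last vowel of the stem is a high vowel (*nidozu*, *pi*); -oso when the last vowel of the stem is a non-high vowel (*fio*, *be*, *duza*, *kibfito*).
*wani*: last vowel = /i/, a high vowel → -ifi → *waniifi*.
*esa*: last vowel = /a/, a non-high vowel → -oso → *esaoso*.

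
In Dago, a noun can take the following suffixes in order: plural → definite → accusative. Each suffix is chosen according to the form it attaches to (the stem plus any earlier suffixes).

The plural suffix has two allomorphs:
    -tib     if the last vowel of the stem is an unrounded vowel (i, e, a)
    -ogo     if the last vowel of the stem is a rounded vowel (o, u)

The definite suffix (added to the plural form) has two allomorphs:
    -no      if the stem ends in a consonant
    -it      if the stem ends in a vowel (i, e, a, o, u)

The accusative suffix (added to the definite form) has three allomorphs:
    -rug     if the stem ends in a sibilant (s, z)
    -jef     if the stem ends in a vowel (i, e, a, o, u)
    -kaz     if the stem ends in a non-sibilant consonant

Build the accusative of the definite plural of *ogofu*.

ogofuogoitkaz

*ogofu*: last vowel = /u/, a rounded vowel → -ogo → *ogofuogo*.
The plural form *ogofuogo* — final sound /o/ (a vowel) → -it → *ogofuogoit*.
The definite form *ogofuogoit* — final sound /t/ (a non-sibilant consonant) → -kaz → *ogofuogoitkaz*.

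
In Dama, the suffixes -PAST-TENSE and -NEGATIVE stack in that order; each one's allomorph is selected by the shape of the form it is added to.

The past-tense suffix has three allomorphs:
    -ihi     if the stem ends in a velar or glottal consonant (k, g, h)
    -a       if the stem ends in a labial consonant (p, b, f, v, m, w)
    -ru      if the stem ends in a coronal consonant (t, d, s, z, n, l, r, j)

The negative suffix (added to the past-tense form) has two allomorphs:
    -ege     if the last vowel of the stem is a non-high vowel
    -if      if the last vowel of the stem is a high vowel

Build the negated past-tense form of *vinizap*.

The final consonant of *vinizap* is /p/, which is labial, so the past-tense suffix is -a, giving *vinizapa*.
The past-tense form *vinizapa* — last vowel /a/ (a non-high vowel) → -ege → *vinizapaege*.

vinizapaege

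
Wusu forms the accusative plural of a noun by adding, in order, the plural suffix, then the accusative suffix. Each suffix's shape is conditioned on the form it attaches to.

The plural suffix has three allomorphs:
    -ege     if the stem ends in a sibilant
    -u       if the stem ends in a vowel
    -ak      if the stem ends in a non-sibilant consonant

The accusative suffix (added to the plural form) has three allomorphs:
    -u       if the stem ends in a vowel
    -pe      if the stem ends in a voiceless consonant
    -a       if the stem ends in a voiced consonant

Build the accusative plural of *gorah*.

gorahakpe

The final sound of *gorah* is /h/, which is a non-sibilant consonant, so the plural suffix is -ak, giving *gorahak*.
The plural form *gorahak*: final sound = /k/, a voiceless consonant → -pe → *gorahakpe*.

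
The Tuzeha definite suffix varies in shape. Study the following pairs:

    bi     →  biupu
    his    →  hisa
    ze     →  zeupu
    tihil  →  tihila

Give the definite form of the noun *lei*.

leiupu

Looking at the final sound of each stem: -a when the stem ends in a consonant (*his*, *tihil*); -upu when the stem ends in a vowel (*bi*, *ze*).
Since the final sound of *lei* is /i/ (a vowel), it takes -upu, giving *leiupu*.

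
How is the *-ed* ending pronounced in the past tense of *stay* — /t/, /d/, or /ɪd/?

The stem *stay* ends in a voiced sound other than /d/.
The -ed suffix is realized as /ɪd/ after /t, d/; as /t/ after other voiceless consonants; and as /d/ after other voiced sounds.
So -ed on *stay* is pronounced /d/.

/d/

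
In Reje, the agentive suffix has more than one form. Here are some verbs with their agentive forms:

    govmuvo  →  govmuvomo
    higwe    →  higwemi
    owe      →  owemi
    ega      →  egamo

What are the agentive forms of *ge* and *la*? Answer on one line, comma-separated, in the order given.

gemi, lamo

Looking at the last vowel of each stem: -mi when the last vowel of the stem is a front vowel (*higwe*, *owe*); -mo when the last vowel of the stem is a back vowel (*govmuvo*, *ega*).
*ge* — last vowel /e/ (a front vowel) → -mi → *gemi*.
*la*: last vowel = /a/, a back vowel → -mo → *lamo*.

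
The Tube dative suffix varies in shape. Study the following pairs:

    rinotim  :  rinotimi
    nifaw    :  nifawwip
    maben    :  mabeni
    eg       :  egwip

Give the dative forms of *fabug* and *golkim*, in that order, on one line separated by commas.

fabugwip, golkimi

The suffix is conditioned by the final consonant: -i when the stem ends in a nasal (*rinotim*, *maben*); -wip when the stem ends in a non-nasal consonant (*nifaw*, *eg*).
*fabug*: final consonant = /g/, non-nasal → -wip → *fabugwip*.
Since the final consonant of *golkim* is /m/ (a nasal), it takes -i, giving *golkimi*.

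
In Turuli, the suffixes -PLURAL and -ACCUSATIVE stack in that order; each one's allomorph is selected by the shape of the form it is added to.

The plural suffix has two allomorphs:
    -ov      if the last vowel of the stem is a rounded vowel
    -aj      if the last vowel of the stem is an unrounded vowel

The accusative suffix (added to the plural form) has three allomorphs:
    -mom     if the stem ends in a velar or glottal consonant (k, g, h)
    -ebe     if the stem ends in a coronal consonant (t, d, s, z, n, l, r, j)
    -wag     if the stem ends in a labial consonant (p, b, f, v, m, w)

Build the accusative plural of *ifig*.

ifigajebe

*ifig* — last vowel /i/ (an unrounded vowel) → -aj → *ifigaj*.
The plural form *ifigaj* — final consonant /j/ (coronal) → -ebe → *ifigajebe*.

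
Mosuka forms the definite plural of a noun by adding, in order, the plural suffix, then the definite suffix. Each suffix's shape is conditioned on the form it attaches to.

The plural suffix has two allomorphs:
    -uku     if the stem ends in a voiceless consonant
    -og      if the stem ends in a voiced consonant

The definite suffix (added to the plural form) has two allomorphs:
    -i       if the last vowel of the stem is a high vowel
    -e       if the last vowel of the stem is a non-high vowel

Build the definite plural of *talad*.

taladoge

The final consonant of *talad* is /d/, which is voiced, so the plural suffix is -og, giving *taladog*.
Since the last vowel of the plural form *taladog* is /o/ (a non-high vowel), it takes -e, giving *taladoge*.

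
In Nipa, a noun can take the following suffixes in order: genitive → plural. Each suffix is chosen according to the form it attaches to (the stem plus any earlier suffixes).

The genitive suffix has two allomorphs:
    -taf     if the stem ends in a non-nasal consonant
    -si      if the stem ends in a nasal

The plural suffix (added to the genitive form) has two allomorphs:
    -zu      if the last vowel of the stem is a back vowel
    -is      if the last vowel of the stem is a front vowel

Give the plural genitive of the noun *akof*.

Since the final consonant of *akof* is /f/ (non-nasal), it takes -taf, giving *akoftaf*.
The last vowel of the genitive form *akoftaf* is /a/, which is a back vowel, so the plural suffix is -zu, giving *akoftafzu*.

akoftafzu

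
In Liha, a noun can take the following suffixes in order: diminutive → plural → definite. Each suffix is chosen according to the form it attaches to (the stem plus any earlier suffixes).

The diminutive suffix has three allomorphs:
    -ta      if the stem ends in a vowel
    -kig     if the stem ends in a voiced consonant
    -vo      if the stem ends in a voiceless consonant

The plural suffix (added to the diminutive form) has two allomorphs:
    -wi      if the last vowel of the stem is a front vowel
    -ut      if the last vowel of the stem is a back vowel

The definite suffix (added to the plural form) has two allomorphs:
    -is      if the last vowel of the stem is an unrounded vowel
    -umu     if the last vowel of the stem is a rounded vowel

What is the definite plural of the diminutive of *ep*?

*ep*: final sound = /p/, a voiceless consonant → -vo → *epvo*.
Since the last vowel of the diminutive form *epvo* is /o/ (a back vowel), it takes -ut, giving *epvout*.
The plural form *epvout*: last vowel = /u/, a rounded vowel → -umu → *epvoutumu*.

epvoutumu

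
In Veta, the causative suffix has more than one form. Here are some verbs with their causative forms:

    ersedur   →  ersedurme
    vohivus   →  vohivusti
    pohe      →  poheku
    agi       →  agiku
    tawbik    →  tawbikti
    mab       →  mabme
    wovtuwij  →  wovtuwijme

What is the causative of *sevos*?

The suffix is conditioned by the final sound: -ti when the stem ends in a voiceless consonant (*vohivus*, *tawbik*); -me when the stem ends in a voiced consonant (*ersedur*, *mab*, *wovtuwij*); -ku when the stem ends in a vowel (*pohe*, *agi*).
Since the final sound of *sevos* is /s/ (a voiceless consonant), it takes -ti, giving *sevosti*.

sevosti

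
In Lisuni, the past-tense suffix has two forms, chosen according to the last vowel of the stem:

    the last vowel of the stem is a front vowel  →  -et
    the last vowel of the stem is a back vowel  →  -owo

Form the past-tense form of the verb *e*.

*e* — last vowel /e/ (a front vowel) → -et → *eet*.

eet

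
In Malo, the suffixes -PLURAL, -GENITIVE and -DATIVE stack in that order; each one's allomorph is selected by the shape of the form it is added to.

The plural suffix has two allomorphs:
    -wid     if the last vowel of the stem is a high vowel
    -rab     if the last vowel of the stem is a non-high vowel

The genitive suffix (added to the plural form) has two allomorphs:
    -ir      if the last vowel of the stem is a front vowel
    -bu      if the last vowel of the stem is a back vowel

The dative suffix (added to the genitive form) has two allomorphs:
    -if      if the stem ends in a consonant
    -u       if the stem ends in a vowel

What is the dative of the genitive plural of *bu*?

buwidirif

The last vowel of *bu* is /u/, which is a high vowel, so the plural suffix is -wid, giving *buwid*.
Since the last vowel of the plural form *buwid* is /i/ (a front vowel), it takes -ir, giving *buwidir*.
The final sound of the genitive form *buwidir* is /r/, which is a consonant, so the dative suffix is -if, giving *buwidirif*.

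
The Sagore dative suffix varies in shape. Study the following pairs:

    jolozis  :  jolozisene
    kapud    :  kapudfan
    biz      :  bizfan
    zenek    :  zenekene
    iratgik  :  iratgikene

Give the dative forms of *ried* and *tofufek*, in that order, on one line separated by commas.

riedfan, tofufekene

The alternation tracks the final consonant of the stem — -ene when the stem ends in a voiceless consonant (*jolozis*, *zenek*, *iratgik*); -fan when the stem ends in a voiced consonant (*kapud*, *biz*).
Since the final consonant of *ried* is /d/ (voiced), it takes -fan, giving *riedfan*.
Since the final consonant of *tofufek* is /k/ (voiceless), it takes -ene, giving *tofufekene*.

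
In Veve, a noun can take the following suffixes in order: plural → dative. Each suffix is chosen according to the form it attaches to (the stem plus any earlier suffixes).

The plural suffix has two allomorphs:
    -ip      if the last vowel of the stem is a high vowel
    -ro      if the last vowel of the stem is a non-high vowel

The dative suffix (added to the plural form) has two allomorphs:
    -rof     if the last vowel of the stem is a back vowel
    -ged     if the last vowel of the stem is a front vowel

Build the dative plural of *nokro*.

nokrororof

*nokro* — last vowel /o/ (a non-high vowel) → -ro → *nokroro*.
The plural form *nokroro* — last vowel /o/ (a back vowel) → -rof → *nokrororof*.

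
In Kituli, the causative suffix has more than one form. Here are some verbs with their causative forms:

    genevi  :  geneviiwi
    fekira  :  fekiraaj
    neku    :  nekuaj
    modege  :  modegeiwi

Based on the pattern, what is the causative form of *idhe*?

idheiwi

Looking at the last vowel of each stem: -iwi when the last vowel of the stem is a front vowel (*genevi*, *modege*); -aj when the last vowel of the stem is a back vowel (*fekira*, *neku*).
*idhe* — last vowel /e/ (a front vowel) → -iwi → *idheiwi*.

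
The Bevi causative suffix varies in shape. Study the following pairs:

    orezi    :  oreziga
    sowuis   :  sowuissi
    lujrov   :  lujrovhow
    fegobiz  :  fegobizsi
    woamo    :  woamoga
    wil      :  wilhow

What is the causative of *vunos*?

The suffix is conditioned by the final sound: -si when the stem ends in a sibilant (*sowuis*, *fegobiz*); -how when the stem ends in a non-sibilant consonant (*lujrov*, *wil*); -ga when the stem ends in a vowel (*orezi*, *woamo*).
Since the final sound of *vunos* is /s/ (a sibilant), it takes -si, giving *vunossi*.

vunossi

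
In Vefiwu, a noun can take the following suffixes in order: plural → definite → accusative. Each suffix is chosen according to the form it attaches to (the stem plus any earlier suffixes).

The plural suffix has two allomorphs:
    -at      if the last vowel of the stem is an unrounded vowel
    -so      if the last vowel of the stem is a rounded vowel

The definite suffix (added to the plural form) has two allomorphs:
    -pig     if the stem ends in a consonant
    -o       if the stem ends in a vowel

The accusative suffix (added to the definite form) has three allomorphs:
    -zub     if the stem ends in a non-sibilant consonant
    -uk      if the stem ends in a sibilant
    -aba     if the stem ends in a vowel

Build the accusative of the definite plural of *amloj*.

*amloj*: last vowel = /o/, a rounded vowel → -so → *amlojso*.
Since the final sound of the plural form *amlojso* is /o/ (a vowel), it takes -o, giving *amlojsoo*.
The definite form *amlojsoo*: final sound = /o/, a vowel → -aba → *amlojsooaba*.

amlojsooaba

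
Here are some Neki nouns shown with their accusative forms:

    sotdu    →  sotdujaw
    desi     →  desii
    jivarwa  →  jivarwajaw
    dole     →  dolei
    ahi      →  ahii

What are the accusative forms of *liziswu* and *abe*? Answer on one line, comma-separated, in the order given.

liziswujaw, abei

Looking at the last vowel of each stem: -i when the last vowel of the stem is a front vowel (*desi*, *dole*, *ahi*); -jaw when the last vowel of the stem is a back vowel (*sotdu*, *jivarwa*).
Since the last vowel of *liziswu* is /u/ (a back vowel), it takes -jaw, giving *liziswujaw*.
Since the last vowel of *abe* is /e/ (a front vowel), it takes -i, giving *abei*.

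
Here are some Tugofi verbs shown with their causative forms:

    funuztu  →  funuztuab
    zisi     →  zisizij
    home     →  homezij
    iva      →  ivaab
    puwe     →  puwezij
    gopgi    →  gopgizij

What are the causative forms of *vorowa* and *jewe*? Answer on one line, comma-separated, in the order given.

The suffix is conditioned by the last vowel: -zij when the last vowel of the stem is a front vowel (*zisi*, *home*, *puwe*, *gopgi*); -ab when the last vowel of the stem is a back vowel (*funuztu*, *iva*).
*vorowa*: last vowel = /a/, a back vowel → -ab → *vorowaab*.
The last vowel of *jewe* is /e/, which is a front vowel, so the suffix is -zij, giving *jewezij*.

vorowaab, jewezij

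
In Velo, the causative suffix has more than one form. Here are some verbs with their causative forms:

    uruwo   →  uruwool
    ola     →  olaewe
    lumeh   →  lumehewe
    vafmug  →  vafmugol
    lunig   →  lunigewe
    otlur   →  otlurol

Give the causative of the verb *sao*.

saool

Looking at the last vowel of each stem: -ol when the last vowel of the stem is a rounded vowel (*uruwo*, *vafmug*, *otlur*); -ewe when the last vowel of the stem is an unrounded vowel (*ola*, *lumeh*, *lunig*).
The last vowel of *sao* is /o/, which is a rounded vowel, so the suffix is -ol, giving *saool*.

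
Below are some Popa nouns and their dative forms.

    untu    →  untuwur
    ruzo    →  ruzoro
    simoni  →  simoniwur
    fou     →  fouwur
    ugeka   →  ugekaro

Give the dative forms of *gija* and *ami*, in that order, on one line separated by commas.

gijaro, amiwur

The pattern is height harmony: -wur when the last vowel of the stem is a high vowel (*untu*, *simoni*, *fou*); -ro when the last vowel of the stem is a non-high vowel (*ruzo*, *ugeka*).
*gija*: last vowel = /a/, a non-high vowel → -ro → *gijaro*.
*ami*: last vowel = /i/, a high vowel → -wur → *amiwur*.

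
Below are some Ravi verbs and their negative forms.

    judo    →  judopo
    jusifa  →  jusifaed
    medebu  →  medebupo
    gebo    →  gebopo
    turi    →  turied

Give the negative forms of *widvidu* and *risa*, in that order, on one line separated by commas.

The pattern is rounding harmony: -po when the last vowel of the stem is a rounded vowel (*judo*, *medebu*, *gebo*); -ed when the last vowel of the stem is an unrounded vowel (*jusifa*, *turi*).
Since the last vowel of *widvidu* is /u/ (a rounded vowel), it takes -po, giving *widvidupo*.
*risa* — last vowel /a/ (an unrounded vowel) → -ed → *risaed*.

widvidupo, risaed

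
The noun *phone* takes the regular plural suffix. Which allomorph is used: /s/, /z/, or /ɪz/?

The stem *phone* ends in a voiced non-sibilant sound.
The plural suffix surfaces as /ɪz/ after sibilants, /s/ after other voiceless consonants, and /z/ after other voiced sounds.
So the plural -s on *phone* is pronounced /z/.

/z/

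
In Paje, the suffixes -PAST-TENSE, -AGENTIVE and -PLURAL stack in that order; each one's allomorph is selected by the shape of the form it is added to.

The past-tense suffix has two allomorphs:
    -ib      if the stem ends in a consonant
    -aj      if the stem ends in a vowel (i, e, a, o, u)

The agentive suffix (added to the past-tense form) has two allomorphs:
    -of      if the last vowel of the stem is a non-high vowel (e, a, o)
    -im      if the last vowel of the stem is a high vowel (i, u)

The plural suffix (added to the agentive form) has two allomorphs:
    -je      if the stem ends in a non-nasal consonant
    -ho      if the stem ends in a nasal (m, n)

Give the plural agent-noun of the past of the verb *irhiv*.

*irhiv* — final sound /v/ (a consonant) → -ib → *irhivib*.
Since the last vowel of the past-tense form *irhivib* is /i/ (a high vowel), it takes -im, giving *irhivibim*.
Since the final consonant of the agentive form *irhivibim* is /m/ (a nasal), it takes -ho, giving *irhivibimho*.

irhivibimho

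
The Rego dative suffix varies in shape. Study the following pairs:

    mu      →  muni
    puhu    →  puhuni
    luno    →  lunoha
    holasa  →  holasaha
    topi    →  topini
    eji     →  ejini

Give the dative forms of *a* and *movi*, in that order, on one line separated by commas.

Looking at the last vowel of each stem: -ni when the last vowel of the stem is a high vowel (*mu*, *puhu*, *topi*, *eji*); -ha when the last vowel of the stem is a non-high vowel (*luno*, *holasa*).
*a*: last vowel = /a/, a non-high vowel → -ha → *aha*.
*movi* — last vowel /i/ (a high vowel) → -ni → *movini*.

aha, movini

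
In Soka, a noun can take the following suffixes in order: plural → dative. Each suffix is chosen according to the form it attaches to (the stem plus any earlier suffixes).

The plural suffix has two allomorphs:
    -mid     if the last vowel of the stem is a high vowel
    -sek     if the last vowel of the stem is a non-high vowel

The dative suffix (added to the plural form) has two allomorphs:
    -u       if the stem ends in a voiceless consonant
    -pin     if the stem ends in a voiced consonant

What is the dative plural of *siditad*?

siditadseku

The last vowel of *siditad* is /a/, which is a non-high vowel, so the plural suffix is -sek, giving *siditadsek*.
Since the final consonant of the plural form *siditadsek* is /k/ (voiceless), it takes -u, giving *siditadseku*.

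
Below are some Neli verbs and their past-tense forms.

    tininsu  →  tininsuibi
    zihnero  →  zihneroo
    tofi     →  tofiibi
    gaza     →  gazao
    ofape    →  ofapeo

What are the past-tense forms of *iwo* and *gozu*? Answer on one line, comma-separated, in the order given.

The pattern is height harmony: -ibi when the last vowel of the stem is a high vowel (*tininsu*, *tofi*); -o when the last vowel of the stem is a non-high vowel (*zihnero*, *gaza*, *ofape*).
The last vowel of *iwo* is /o/, which is a non-high vowel, so the suffix is -o, giving *iwoo*.
*gozu*: last vowel = /u/, a high vowel → -ibi → *gozuibi*.

iwoo, gozuibi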